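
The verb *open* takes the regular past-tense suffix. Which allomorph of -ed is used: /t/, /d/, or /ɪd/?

/d/

The stem *open* ends in a voiced sound other than /d/.
The -ed suffix is realized as /ɪd/ after /t, d/; as /t/ after other voiceless consonants; and as /d/ after other voiced sounds.
So -ed on *open* is pronounced /d/.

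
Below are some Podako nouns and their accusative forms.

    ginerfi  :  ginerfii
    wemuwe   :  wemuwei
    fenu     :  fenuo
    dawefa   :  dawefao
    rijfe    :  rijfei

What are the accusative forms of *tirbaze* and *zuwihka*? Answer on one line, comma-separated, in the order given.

tirbazei, zuwihkao

The alternation tracks the last vowel of the stem — -i when the last vowel of the stem is a front vowel (*ginerfi*, *wemuwe*, *rijfe*); -o when the last vowel of the stem is a back vowel (*fenu*, *dawefa*).
Since the last vowel of *tirbaze* is /e/ (a front vowel), it takes -i, giving *tirbazei*.
The last vowel of *zuwihka* is /a/, which is a back vowel, so the suffix is -o, giving *zuwihkao*.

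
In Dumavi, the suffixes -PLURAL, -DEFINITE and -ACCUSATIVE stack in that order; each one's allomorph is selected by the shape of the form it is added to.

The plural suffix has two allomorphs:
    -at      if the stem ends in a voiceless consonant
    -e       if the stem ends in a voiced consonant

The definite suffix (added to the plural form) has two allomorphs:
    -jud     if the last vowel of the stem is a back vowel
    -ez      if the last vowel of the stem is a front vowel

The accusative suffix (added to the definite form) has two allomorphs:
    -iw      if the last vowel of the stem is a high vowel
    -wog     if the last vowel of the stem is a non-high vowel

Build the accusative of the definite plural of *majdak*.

Since the final consonant of *majdak* is /k/ (voiceless), it takes -at, giving *majdakat*.
The last vowel of the plural form *majdakat* is /a/, which is a back vowel, so the definite suffix is -jud, giving *majdakatjud*.
The definite form *majdakatjud*: last vowel = /u/, a high vowel → -iw → *majdakatjudiw*.

majdakatjudiw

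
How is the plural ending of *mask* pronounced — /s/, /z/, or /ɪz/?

/s/

The stem *mask* ends in a voiceless non-sibilant consonant.
The plural suffix surfaces as /ɪz/ after sibilants, /s/ after other voiceless consonants, and /z/ after other voiced sounds.
So the plural -s on *mask* is pronounced /s/.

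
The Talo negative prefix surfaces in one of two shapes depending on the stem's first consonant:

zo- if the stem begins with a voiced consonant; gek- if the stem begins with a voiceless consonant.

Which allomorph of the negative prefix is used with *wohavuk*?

zo-

*wohavuk*: first consonant = /w/, voiced → zo-.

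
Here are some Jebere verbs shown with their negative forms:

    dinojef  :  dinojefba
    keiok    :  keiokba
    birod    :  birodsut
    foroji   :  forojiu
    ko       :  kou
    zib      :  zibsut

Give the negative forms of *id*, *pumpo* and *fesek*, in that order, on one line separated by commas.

The suffix is conditioned by the final sound: -ba when the stem ends in a voiceless consonant (*dinojef*, *keiok*); -sut when the stem ends in a voiced consonant (*birod*, *zib*); -u when the stem ends in a vowel (*foroji*, *ko*).
*id* — final sound /d/ (a voiced consonant) → -sut → *idsut*.
*pumpo* — final sound /o/ (a vowel) → -u → *pumpou*.
*fesek*: final sound = /k/, a voiceless consonant → -ba → *fesekba*.

idsut, pumpou, fesekba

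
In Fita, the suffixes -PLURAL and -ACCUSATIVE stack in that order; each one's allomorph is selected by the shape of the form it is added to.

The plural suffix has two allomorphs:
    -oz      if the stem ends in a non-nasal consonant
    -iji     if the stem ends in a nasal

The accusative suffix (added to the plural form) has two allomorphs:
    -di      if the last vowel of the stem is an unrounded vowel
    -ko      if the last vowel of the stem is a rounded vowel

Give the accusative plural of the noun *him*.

Since the final consonant of *him* is /m/ (a nasal), it takes -iji, giving *himiji*.
The plural form *himiji*: last vowel = /i/, an unrounded vowel → -di → *himijidi*.

himijidi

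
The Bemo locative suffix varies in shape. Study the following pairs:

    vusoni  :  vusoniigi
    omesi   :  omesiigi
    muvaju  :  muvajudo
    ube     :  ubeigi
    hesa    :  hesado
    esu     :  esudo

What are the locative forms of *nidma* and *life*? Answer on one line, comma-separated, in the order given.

The pattern is front/back vowel harmony: -igi when the last vowel of the stem is a front vowel (*vusoni*, *omesi*, *ube*); -do when the last vowel of the stem is a back vowel (*muvaju*, *hesa*, *esu*).
The last vowel of *nidma* is /a/, which is a back vowel, so the suffix is -do, giving *nidmado*.
The last vowel of *life* is /e/, which is a front vowel, so the suffix is -igi, giving *lifeigi*.

nidmado, lifeigi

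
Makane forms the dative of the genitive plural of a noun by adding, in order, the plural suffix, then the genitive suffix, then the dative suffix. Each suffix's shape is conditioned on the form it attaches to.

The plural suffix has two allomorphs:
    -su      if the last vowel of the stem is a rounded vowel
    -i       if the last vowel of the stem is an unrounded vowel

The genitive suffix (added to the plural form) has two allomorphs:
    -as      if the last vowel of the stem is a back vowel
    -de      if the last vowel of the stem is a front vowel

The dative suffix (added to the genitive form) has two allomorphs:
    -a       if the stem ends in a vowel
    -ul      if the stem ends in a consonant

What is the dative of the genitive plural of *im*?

imidea

Since the last vowel of *im* is /i/ (an unrounded vowel), it takes -i, giving *imi*.
The plural form *imi*: last vowel = /i/, a front vowel → -de → *imide*.
The genitive form *imide* — final sound /e/ (a vowel) → -a → *imidea*.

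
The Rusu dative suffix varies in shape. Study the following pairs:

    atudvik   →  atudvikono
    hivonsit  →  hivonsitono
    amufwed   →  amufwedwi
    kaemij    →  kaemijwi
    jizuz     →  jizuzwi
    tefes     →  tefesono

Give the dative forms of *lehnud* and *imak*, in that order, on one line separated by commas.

lehnudwi, imakono

Looking at the final consonant of each stem: -ono when the stem ends in a voiceless consonant (*atudvik*, *hivonsit*, *tefes*); -wi when the stem ends in a voiced consonant (*amufwed*, *kaemij*, *jizuz*).
*lehnud*: final consonant = /d/, voiced → -wi → *lehnudwi*.
*imak*: final consonant = /k/, voiceless → -ono → *imakono*.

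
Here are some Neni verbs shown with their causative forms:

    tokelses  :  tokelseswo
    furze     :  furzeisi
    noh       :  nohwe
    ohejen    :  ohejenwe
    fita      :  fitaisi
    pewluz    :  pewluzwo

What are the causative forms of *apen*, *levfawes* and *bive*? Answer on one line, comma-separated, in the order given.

The alternation tracks the final sound of the stem — -wo when the stem ends in a sibilant (*tokelses*, *pewluz*); -we when the stem ends in a non-sibilant consonant (*noh*, *ohejen*); -isi when the stem ends in a vowel (*furze*, *fita*).
The final sound of *apen* is /n/, which is a non-sibilant consonant, so the suffix is -we, giving *apenwe*.
*levfawes*: final sound = /s/, a sibilant → -wo → *levfaweswo*.
*bive* — final sound /e/ (a vowel) → -isi → *biveisi*.

apenwe, levfaweswo, biveisi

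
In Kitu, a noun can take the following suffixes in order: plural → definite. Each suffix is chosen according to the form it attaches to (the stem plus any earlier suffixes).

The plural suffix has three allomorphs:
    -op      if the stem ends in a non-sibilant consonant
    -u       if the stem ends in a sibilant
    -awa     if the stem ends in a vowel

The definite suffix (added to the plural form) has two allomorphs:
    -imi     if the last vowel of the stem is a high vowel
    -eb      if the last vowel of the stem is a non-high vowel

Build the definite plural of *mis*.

misuimi

*mis*: final sound = /s/, a sibilant → -u → *misu*.
Since the last vowel of the plural form *misu* is /u/ (a high vowel), it takes -imi, giving *misuimi*.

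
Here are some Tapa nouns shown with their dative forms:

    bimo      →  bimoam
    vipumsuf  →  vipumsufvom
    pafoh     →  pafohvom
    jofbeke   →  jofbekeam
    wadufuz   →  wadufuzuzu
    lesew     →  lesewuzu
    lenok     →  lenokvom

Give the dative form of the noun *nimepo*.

nimepoam

The alternation tracks the final sound of the stem — -vom when the stem ends in a voiceless consonant (*vipumsuf*, *pafoh*, *lenok*); -uzu when the stem ends in a voiced consonant (*wadufuz*, *lesew*); -am when the stem ends in a vowel (*bimo*, *jofbeke*).
*nimepo* — final sound /o/ (a vowel) → -am → *nimepoam*.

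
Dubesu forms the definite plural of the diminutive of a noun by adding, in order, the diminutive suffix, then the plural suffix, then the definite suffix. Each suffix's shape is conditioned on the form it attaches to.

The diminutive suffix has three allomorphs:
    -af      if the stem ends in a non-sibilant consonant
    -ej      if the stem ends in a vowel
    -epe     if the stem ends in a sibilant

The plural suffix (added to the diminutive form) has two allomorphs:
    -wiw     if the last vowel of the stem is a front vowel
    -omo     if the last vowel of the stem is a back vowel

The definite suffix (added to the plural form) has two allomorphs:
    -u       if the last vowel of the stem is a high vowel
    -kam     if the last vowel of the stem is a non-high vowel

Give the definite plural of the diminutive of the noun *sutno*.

sutnoejwiwu

The final sound of *sutno* is /o/, which is a vowel, so the diminutive suffix is -ej, giving *sutnoej*.
The last vowel of the diminutive form *sutnoej* is /e/, which is a front vowel, so the plural suffix is -wiw, giving *sutnoejwiw*.
The plural form *sutnoejwiw*: last vowel = /i/, a high vowel → -u → *sutnoejwiwu*.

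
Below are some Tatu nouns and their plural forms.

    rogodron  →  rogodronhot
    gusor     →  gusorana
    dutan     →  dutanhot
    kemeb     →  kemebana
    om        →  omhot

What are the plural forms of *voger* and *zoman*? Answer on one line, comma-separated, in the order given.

vogerana, zomanhot

The pattern is nasality of the final consonant: -hot when the stem ends in a nasal (*rogodron*, *dutan*, *om*); -ana when the stem ends in a non-nasal consonant (*gusor*, *kemeb*).
Since the final consonant of *voger* is /r/ (non-nasal), it takes -ana, giving *vogerana*.
The final consonant of *zoman* is /n/, which is a nasal, so the suffix is -hot, giving *zomanhot*.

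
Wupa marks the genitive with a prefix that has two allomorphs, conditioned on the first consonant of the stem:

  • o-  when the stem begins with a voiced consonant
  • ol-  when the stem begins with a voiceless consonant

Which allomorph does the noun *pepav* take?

*pepav*: first consonant = /p/, voiceless → ol-.

ol-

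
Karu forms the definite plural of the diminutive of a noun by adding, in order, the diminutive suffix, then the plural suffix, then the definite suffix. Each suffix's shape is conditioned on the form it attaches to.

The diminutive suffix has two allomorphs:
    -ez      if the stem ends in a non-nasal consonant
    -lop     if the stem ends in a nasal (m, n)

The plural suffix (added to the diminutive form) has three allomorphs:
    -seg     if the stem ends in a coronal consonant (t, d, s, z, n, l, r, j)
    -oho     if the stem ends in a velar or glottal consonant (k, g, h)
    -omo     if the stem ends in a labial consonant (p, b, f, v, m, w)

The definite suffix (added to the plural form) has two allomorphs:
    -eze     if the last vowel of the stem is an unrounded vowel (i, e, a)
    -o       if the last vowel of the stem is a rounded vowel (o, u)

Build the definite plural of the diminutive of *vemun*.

*vemun*: final consonant = /n/, a nasal → -lop → *vemunlop*.
The diminutive form *vemunlop*: final consonant = /p/, labial → -omo → *vemunlopomo*.
The plural form *vemunlopomo* — last vowel /o/ (a rounded vowel) → -o → *vemunlopomoo*.

vemunlopomoo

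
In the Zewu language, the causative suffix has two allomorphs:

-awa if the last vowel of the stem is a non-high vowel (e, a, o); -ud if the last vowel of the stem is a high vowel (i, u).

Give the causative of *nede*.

nedeawa

Since the last vowel of *nede* is /e/ (a non-high vowel), it takes -awa, giving *nedeawa*.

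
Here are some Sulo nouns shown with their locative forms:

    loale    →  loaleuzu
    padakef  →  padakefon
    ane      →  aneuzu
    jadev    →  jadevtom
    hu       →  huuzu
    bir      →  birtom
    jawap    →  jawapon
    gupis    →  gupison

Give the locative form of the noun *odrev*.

The pattern is voicing of the final sound: -on when the stem ends in a voiceless consonant (*padakef*, *jawap*, *gupis*); -tom when the stem ends in a voiced consonant (*jadev*, *bir*); -uzu when the stem ends in a vowel (*loale*, *ane*, *hu*).
*odrev* — final sound /v/ (a voiced consonant) → -tom → *odrevtom*.

odrevtom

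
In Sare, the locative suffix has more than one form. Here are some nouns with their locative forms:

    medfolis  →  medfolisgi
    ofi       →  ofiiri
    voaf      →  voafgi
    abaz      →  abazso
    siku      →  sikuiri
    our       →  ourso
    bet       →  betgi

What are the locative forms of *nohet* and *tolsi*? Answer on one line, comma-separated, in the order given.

The alternation tracks the final sound of the stem — -gi when the stem ends in a voiceless consonant (*medfolis*, *voaf*, *bet*); -so when the stem ends in a voiced consonant (*abaz*, *our*); -iri when the stem ends in a vowel (*ofi*, *siku*).
*nohet*: final sound = /t/, a voiceless consonant → -gi → *nohetgi*.
*tolsi* — final sound /i/ (a vowel) → -iri → *tolsiiri*.

nohetgi, tolsiiri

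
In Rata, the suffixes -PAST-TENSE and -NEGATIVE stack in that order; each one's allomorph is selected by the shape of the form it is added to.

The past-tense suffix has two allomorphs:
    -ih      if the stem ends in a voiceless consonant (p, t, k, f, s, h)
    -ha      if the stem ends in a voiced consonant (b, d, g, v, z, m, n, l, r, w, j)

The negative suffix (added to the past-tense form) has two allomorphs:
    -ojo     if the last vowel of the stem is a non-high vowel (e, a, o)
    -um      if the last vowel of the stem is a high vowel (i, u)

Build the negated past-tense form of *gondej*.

The final consonant of *gondej* is /j/, which is voiced, so the past-tense suffix is -ha, giving *gondejha*.
The past-tense form *gondejha* — last vowel /a/ (a non-high vowel) → -ojo → *gondejhaojo*.

gondejhaojo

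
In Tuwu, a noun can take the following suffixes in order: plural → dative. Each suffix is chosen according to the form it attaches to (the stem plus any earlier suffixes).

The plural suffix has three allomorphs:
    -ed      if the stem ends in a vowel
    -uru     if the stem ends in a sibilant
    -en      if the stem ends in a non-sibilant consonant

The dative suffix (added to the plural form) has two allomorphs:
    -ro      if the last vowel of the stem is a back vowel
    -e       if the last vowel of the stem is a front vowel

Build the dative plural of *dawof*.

The final sound of *dawof* is /f/, which is a non-sibilant consonant, so the plural suffix is -en, giving *dawofen*.
The plural form *dawofen*: last vowel = /e/, a front vowel → -e → *dawofene*.

dawofene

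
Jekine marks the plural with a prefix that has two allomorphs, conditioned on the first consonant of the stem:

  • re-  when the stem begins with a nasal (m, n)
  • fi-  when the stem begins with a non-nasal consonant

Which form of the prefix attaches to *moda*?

Since the first consonant of *moda* is /m/ (a nasal), it takes re-.

re-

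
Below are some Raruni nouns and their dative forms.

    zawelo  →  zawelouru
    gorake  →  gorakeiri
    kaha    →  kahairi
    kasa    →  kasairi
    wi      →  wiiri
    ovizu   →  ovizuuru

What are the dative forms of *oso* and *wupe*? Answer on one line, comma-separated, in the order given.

The suffix is conditioned by the last vowel: -uru when the last vowel of the stem is a rounded vowel (*zawelo*, *ovizu*); -iri when the last vowel of the stem is an unrounded vowel (*gorake*, *kaha*, *kasa*, *wi*).
*oso*: last vowel = /o/, a rounded vowel → -uru → *osouru*.
The last vowel of *wupe* is /e/, which is an unrounded vowel, so the suffix is -iri, giving *wupeiri*.

osouru, wupeiri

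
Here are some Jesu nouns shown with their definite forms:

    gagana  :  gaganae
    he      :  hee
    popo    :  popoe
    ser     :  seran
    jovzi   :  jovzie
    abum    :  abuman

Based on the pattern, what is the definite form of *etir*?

The suffix is conditioned by the final sound: -an when the stem ends in a consonant (*ser*, *abum*); -e when the stem ends in a vowel (*gagana*, *he*, *popo*, *jovzi*).
Since the final sound of *etir* is /r/ (a consonant), it takes -an, giving *etiran*.

etiran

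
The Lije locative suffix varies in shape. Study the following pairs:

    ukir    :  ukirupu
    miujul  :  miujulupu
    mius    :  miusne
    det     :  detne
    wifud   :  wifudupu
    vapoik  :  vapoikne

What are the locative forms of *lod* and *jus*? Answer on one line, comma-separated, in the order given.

lodupu, jusne

The alternation tracks the final consonant of the stem — -ne when the stem ends in a voiceless consonant (*mius*, *det*, *vapoik*); -upu when the stem ends in a voiced consonant (*ukir*, *miujul*, *wifud*).
Since the final consonant of *lod* is /d/ (voiced), it takes -upu, giving *lodupu*.
*jus* — final consonant /s/ (voiceless) → -ne → *jusne*.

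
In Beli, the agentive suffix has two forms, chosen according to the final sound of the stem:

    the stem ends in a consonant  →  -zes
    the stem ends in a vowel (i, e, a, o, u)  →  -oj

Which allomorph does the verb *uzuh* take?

-zes

*uzuh* — final sound /h/ (a consonant) → -zes.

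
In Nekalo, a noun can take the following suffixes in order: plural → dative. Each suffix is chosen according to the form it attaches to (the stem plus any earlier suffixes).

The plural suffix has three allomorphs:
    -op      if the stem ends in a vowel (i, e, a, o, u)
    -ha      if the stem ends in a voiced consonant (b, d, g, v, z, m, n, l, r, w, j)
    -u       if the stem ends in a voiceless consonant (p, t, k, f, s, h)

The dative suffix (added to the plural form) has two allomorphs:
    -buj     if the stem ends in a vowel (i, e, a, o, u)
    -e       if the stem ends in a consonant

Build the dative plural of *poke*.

The final sound of *poke* is /e/, which is a vowel, so the plural suffix is -op, giving *pokeop*.
The plural form *pokeop*: final sound = /p/, a consonant → -e → *pokeope*.

pokeope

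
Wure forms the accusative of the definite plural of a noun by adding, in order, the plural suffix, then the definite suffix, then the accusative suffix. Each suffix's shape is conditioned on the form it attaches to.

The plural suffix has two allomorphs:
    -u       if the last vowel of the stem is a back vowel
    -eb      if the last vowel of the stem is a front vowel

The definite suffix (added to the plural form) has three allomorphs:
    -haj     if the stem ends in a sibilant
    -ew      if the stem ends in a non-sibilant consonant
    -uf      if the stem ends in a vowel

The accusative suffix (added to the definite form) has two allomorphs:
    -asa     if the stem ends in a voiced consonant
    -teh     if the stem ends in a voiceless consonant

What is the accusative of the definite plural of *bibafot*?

bibafotuufteh

*bibafot* — last vowel /o/ (a back vowel) → -u → *bibafotu*.
Since the final sound of the plural form *bibafotu* is /u/ (a vowel), it takes -uf, giving *bibafotuuf*.
The definite form *bibafotuuf* — final consonant /f/ (voiceless) → -teh → *bibafotuufteh*.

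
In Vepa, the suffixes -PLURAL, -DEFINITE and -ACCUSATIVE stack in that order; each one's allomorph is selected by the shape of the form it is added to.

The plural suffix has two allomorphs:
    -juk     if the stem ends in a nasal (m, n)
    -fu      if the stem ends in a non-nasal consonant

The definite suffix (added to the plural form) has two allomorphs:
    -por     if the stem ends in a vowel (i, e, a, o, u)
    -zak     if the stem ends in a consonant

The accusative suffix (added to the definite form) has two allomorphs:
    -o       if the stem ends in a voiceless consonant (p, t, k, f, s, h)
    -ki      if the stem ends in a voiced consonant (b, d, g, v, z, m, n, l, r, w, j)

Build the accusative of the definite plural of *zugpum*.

The final consonant of *zugpum* is /m/, which is a nasal, so the plural suffix is -juk, giving *zugpumjuk*.
The final sound of the plural form *zugpumjuk* is /k/, which is a consonant, so the definite suffix is -zak, giving *zugpumjukzak*.
The definite form *zugpumjukzak* — final consonant /k/ (voiceless) → -o → *zugpumjukzako*.

zugpumjukzako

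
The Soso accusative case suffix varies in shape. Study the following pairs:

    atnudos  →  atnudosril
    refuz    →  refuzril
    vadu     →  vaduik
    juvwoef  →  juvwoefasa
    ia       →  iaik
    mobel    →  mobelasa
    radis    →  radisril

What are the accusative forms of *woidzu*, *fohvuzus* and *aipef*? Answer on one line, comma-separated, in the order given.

The alternation tracks the final sound of the stem — -ril when the stem ends in a sibilant (*atnudos*, *refuz*, *radis*); -asa when the stem ends in a non-sibilant consonant (*juvwoef*, *mobel*); -ik when the stem ends in a vowel (*vadu*, *ia*).
Since the final sound of *woidzu* is /u/ (a vowel), it takes -ik, giving *woidzuik*.
Since the final sound of *fohvuzus* is /s/ (a sibilant), it takes -ril, giving *fohvuzusril*.
Since the final sound of *aipef* is /f/ (a non-sibilant consonant), it takes -asa, giving *aipefasa*.

woidzuik, fohvuzusril, aipefasa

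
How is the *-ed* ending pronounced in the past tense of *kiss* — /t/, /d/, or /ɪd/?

The stem *kiss* ends in a voiceless consonant other than /t/.
The -ed suffix is realized as /ɪd/ after /t, d/; as /t/ after other voiceless consonants; and as /d/ after other voiced sounds.
So -ed on *kiss* is pronounced /t/.

/t/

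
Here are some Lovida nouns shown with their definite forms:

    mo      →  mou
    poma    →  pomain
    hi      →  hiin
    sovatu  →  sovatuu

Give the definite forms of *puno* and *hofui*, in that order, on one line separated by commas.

punou, hofuiin

Looking at the last vowel of each stem: -u when the last vowel of the stem is a rounded vowel (*mo*, *sovatu*); -in when the last vowel of the stem is an unrounded vowel (*poma*, *hi*).
*puno* — last vowel /o/ (a rounded vowel) → -u → *punou*.
*hofui* — last vowel /i/ (an unrounded vowel) → -in → *hofuiin*.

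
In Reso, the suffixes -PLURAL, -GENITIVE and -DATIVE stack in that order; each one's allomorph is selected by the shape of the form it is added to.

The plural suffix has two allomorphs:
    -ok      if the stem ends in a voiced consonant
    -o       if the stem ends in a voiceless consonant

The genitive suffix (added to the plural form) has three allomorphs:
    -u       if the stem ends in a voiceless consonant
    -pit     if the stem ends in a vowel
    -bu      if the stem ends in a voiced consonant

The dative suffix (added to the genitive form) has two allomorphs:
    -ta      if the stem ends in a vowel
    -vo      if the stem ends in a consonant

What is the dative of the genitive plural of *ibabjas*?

Since the final consonant of *ibabjas* is /s/ (voiceless), it takes -o, giving *ibabjaso*.
The plural form *ibabjaso*: final sound = /o/, a vowel → -pit → *ibabjasopit*.
Since the final sound of the genitive form *ibabjasopit* is /t/ (a consonant), it takes -vo, giving *ibabjasopitvo*.

ibabjasopitvo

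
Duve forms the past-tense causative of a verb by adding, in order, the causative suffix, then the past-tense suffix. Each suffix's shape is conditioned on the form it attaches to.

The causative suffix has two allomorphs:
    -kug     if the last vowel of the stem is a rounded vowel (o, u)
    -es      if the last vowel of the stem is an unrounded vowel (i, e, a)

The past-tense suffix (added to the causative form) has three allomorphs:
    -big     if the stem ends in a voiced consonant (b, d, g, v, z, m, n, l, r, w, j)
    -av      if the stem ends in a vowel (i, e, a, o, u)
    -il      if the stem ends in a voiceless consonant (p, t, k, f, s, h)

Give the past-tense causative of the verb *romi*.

Since the last vowel of *romi* is /i/ (an unrounded vowel), it takes -es, giving *romies*.
The causative form *romies* — final sound /s/ (a voiceless consonant) → -il → *romiesil*.

romiesil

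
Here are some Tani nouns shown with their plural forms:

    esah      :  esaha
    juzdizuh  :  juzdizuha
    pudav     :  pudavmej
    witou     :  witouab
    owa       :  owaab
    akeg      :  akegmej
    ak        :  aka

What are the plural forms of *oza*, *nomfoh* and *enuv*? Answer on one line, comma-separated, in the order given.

The suffix is conditioned by the final sound: -a when the stem ends in a voiceless consonant (*esah*, *juzdizuh*, *ak*); -mej when the stem ends in a voiced consonant (*pudav*, *akeg*); -ab when the stem ends in a vowel (*witou*, *owa*).
*oza* — final sound /a/ (a vowel) → -ab → *ozaab*.
Since the final sound of *nomfoh* is /h/ (a voiceless consonant), it takes -a, giving *nomfoha*.
*enuv*: final sound = /v/, a voiced consonant → -mej → *enuvmej*.

ozaab, nomfoha, enuvmej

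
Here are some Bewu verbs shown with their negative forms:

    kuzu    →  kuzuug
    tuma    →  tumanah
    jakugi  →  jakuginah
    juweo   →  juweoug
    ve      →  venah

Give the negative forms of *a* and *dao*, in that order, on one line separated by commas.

Looking at the last vowel of each stem: -ug when the last vowel of the stem is a rounded vowel (*kuzu*, *juweo*); -nah when the last vowel of the stem is an unrounded vowel (*tuma*, *jakugi*, *ve*).
*a*: last vowel = /a/, an unrounded vowel → -nah → *anah*.
The last vowel of *dao* is /o/, which is a rounded vowel, so the suffix is -ug, giving *daoug*.

anah, daoug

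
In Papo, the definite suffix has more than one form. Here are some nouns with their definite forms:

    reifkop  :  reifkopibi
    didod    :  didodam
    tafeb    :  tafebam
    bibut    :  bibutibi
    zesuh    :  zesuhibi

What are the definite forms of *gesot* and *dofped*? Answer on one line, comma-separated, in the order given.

The suffix is conditioned by the final consonant: -ibi when the stem ends in a voiceless consonant (*reifkop*, *bibut*, *zesuh*); -am when the stem ends in a voiced consonant (*didod*, *tafeb*).
*gesot* — final consonant /t/ (voiceless) → -ibi → *gesotibi*.
The final consonant of *dofped* is /d/, which is voiced, so the suffix is -am, giving *dofpedam*.

gesotibi, dofpedam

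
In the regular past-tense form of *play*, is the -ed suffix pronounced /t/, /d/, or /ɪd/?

/d/

The stem *play* ends in a voiced sound other than /d/.
The -ed suffix is realized as /ɪd/ after /t, d/; as /t/ after other voiceless consonants; and as /d/ after other voiced sounds.
So -ed on *play* is pronounced /d/.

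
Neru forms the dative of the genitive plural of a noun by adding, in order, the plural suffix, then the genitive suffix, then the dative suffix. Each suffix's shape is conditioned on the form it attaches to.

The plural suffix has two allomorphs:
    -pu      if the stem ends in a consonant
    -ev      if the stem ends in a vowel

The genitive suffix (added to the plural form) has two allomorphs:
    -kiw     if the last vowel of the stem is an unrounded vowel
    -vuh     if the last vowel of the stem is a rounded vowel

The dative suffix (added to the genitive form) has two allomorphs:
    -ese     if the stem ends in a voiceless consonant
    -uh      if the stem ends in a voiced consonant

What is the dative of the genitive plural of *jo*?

Since the final sound of *jo* is /o/ (a vowel), it takes -ev, giving *joev*.
The plural form *joev* — last vowel /e/ (an unrounded vowel) → -kiw → *joevkiw*.
The final consonant of the genitive form *joevkiw* is /w/, which is voiced, so the dative suffix is -uh, giving *joevkiwuh*.

joevkiwuh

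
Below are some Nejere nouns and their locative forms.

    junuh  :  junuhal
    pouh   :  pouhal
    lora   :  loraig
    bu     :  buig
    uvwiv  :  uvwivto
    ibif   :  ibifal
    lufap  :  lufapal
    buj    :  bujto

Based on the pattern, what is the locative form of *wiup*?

The pattern is voicing of the final sound: -al when the stem ends in a voiceless consonant (*junuh*, *pouh*, *ibif*, *lufap*); -to when the stem ends in a voiced consonant (*uvwiv*, *buj*); -ig when the stem ends in a vowel (*lora*, *bu*).
*wiup* — final sound /p/ (a voiceless consonant) → -al → *wiupal*.

wiupal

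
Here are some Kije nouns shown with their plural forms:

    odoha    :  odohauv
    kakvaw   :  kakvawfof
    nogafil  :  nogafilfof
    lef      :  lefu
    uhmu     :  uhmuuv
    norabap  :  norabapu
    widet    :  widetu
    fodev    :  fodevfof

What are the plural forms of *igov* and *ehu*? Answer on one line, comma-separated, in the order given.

Looking at the final sound of each stem: -u when the stem ends in a voiceless consonant (*lef*, *norabap*, *widet*); -fof when the stem ends in a voiced consonant (*kakvaw*, *nogafil*, *fodev*); -uv when the stem ends in a vowel (*odoha*, *uhmu*).
The final sound of *igov* is /v/, which is a voiced consonant, so the suffix is -fof, giving *igovfof*.
The final sound of *ehu* is /u/, which is a vowel, so the suffix is -uv, giving *ehuuv*.

igovfof, ehuuv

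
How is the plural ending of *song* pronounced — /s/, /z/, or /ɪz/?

The stem *song* ends in a voiced non-sibilant sound.
The plural suffix surfaces as /ɪz/ after sibilants, /s/ after other voiceless consonants, and /z/ after other voiced sounds.
So the plural -s on *song* is pronounced /z/.

/z/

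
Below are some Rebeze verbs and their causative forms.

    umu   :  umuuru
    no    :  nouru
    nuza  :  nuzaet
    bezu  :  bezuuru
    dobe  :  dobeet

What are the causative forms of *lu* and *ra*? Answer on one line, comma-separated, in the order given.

luuru, raet

The pattern is rounding harmony: -uru when the last vowel of the stem is a rounded vowel (*umu*, *no*, *bezu*); -et when the last vowel of the stem is an unrounded vowel (*nuza*, *dobe*).
*lu* — last vowel /u/ (a rounded vowel) → -uru → *luuru*.
*ra* — last vowel /a/ (an unrounded vowel) → -et → *raet*.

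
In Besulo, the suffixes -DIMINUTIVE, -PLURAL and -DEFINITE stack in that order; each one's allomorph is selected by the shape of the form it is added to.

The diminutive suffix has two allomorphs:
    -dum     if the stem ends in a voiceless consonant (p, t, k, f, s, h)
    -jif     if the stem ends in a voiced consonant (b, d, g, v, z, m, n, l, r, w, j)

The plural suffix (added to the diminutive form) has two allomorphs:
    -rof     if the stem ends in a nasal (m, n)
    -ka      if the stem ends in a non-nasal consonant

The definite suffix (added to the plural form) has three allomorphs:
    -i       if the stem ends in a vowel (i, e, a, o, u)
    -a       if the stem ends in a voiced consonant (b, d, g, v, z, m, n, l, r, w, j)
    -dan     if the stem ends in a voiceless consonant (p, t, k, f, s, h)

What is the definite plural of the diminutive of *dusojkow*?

dusojkowjifkai

Since the final consonant of *dusojkow* is /w/ (voiced), it takes -jif, giving *dusojkowjif*.
Since the final consonant of the diminutive form *dusojkowjif* is /f/ (non-nasal), it takes -ka, giving *dusojkowjifka*.
The plural form *dusojkowjifka* — final sound /a/ (a vowel) → -i → *dusojkowjifkai*.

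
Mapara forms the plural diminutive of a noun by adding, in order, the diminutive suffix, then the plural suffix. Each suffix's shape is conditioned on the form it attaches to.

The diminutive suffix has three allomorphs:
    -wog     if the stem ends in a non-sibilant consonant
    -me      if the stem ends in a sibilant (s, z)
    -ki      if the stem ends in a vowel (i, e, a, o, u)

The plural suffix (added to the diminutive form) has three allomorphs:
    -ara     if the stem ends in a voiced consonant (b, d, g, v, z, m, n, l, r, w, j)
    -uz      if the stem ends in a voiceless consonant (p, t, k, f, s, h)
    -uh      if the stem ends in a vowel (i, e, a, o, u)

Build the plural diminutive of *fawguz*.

The final sound of *fawguz* is /z/, which is a sibilant, so the diminutive suffix is -me, giving *fawguzme*.
The diminutive form *fawguzme*: final sound = /e/, a vowel → -uh → *fawguzmeuh*.

fawguzmeuh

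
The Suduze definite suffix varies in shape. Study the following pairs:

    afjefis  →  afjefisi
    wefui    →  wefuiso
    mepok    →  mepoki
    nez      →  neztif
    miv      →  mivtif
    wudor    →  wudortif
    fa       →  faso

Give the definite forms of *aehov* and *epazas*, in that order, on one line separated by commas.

aehovtif, epazasi

The suffix is conditioned by the final sound: -i when the stem ends in a voiceless consonant (*afjefis*, *mepok*); -tif when the stem ends in a voiced consonant (*nez*, *miv*, *wudor*); -so when the stem ends in a vowel (*wefui*, *fa*).
Since the final sound of *aehov* is /v/ (a voiced consonant), it takes -tif, giving *aehovtif*.
Since the final sound of *epazas* is /s/ (a voiceless consonant), it takes -i, giving *epazasi*.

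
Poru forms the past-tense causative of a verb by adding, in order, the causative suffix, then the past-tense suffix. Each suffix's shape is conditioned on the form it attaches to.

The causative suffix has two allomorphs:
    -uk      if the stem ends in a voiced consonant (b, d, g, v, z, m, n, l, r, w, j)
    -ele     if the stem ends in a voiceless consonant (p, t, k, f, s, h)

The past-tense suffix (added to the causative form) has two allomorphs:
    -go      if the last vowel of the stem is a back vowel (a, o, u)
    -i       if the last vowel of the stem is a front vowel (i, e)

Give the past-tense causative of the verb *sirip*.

siripelei

*sirip*: final consonant = /p/, voiceless → -ele → *siripele*.
The causative form *siripele* — last vowel /e/ (a front vowel) → -i → *siripelei*.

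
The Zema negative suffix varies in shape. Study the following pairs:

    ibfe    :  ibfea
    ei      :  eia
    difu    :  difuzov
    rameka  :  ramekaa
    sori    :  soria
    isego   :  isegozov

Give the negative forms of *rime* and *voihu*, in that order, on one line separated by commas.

rimea, voihuzov

The alternation tracks the last vowel of the stem — -zov when the last vowel of the stem is a rounded vowel (*difu*, *isego*); -a when the last vowel of the stem is an unrounded vowel (*ibfe*, *ei*, *rameka*, *sori*).
*rime* — last vowel /e/ (an unrounded vowel) → -a → *rimea*.
Since the last vowel of *voihu* is /u/ (a rounded vowel), it takes -zov, giving *voihuzov*.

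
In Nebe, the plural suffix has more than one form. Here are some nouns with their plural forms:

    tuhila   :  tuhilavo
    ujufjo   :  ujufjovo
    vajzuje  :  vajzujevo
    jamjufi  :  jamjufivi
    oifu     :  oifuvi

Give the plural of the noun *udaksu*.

The suffix is conditioned by the last vowel: -vi when the last vowel of the stem is a high vowel (*jamjufi*, *oifu*); -vo when the last vowel of the stem is a non-high vowel (*tuhila*, *ujufjo*, *vajzuje*).
The last vowel of *udaksu* is /u/, which is a high vowel, so the suffix is -vi, giving *udaksuvi*.

udaksuvi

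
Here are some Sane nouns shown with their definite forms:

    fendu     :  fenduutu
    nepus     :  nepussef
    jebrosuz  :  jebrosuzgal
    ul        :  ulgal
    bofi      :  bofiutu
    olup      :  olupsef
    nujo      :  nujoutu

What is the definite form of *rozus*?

rozussef

Looking at the final sound of each stem: -sef when the stem ends in a voiceless consonant (*nepus*, *olup*); -gal when the stem ends in a voiced consonant (*jebrosuz*, *ul*); -utu when the stem ends in a vowel (*fendu*, *bofi*, *nujo*).
*rozus* — final sound /s/ (a voiceless consonant) → -sef → *rozussef*.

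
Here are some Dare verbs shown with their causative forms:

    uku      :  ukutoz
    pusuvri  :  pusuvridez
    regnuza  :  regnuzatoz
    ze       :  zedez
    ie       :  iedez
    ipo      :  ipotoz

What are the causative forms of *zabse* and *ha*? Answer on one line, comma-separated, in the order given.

The alternation tracks the last vowel of the stem — -dez when the last vowel of the stem is a front vowel (*pusuvri*, *ze*, *ie*); -toz when the last vowel of the stem is a back vowel (*uku*, *regnuza*, *ipo*).
Since the last vowel of *zabse* is /e/ (a front vowel), it takes -dez, giving *zabsedez*.
*ha* — last vowel /a/ (a back vowel) → -toz → *hatoz*.

zabsedez, hatoz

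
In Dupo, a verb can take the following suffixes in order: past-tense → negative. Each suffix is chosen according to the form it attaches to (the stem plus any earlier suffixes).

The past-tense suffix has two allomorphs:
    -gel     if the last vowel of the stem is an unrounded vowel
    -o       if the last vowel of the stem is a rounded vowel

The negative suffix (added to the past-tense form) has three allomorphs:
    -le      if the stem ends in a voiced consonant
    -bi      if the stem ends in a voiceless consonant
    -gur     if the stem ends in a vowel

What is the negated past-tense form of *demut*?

demutogur

Since the last vowel of *demut* is /u/ (a rounded vowel), it takes -o, giving *demuto*.
Since the final sound of the past-tense form *demuto* is /o/ (a vowel), it takes -gur, giving *demutogur*.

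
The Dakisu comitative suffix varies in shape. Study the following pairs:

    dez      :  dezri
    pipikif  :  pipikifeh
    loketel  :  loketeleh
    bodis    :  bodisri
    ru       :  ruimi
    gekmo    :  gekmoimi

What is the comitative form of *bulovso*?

The suffix is conditioned by the final sound: -ri when the stem ends in a sibilant (*dez*, *bodis*); -eh when the stem ends in a non-sibilant consonant (*pipikif*, *loketel*); -imi when the stem ends in a vowel (*ru*, *gekmo*).
*bulovso* — final sound /o/ (a vowel) → -imi → *bulovsoimi*.

bulovsoimi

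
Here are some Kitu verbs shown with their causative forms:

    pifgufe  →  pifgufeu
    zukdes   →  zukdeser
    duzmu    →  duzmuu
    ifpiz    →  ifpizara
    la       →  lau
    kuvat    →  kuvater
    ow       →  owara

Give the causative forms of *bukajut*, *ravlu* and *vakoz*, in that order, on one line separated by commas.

The suffix is conditioned by the final sound: -er when the stem ends in a voiceless consonant (*zukdes*, *kuvat*); -ara when the stem ends in a voiced consonant (*ifpiz*, *ow*); -u when the stem ends in a vowel (*pifgufe*, *duzmu*, *la*).
*bukajut* — final sound /t/ (a voiceless consonant) → -er → *bukajuter*.
The final sound of *ravlu* is /u/, which is a vowel, so the suffix is -u, giving *ravluu*.
The final sound of *vakoz* is /z/, which is a voiced consonant, so the suffix is -ara, giving *vakozara*.

bukajuter, ravluu, vakozara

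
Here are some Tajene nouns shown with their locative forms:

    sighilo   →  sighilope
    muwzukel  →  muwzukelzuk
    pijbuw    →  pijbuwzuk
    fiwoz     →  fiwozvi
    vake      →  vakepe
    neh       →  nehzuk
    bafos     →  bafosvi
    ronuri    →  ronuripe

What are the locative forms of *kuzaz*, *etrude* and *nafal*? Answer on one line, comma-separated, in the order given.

The suffix is conditioned by the final sound: -vi when the stem ends in a sibilant (*fiwoz*, *bafos*); -zuk when the stem ends in a non-sibilant consonant (*muwzukel*, *pijbuw*, *neh*); -pe when the stem ends in a vowel (*sighilo*, *vake*, *ronuri*).
Since the final sound of *kuzaz* is /z/ (a sibilant), it takes -vi, giving *kuzazvi*.
*etrude* — final sound /e/ (a vowel) → -pe → *etrudepe*.
*nafal* — final sound /l/ (a non-sibilant consonant) → -zuk → *nafalzuk*.

kuzazvi, etrudepe, nafalzuk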